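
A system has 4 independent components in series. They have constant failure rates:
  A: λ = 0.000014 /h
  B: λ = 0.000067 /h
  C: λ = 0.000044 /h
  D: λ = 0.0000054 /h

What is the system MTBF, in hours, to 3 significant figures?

7670

Series of exponential components: λ_sys = Σ λ_i
λ_sys = 0.000014 + 0.000067 + 0.000044 + 0.0000054 = 1.3040e-04 /h
MTBF = 1 / λ_sys = 7670 h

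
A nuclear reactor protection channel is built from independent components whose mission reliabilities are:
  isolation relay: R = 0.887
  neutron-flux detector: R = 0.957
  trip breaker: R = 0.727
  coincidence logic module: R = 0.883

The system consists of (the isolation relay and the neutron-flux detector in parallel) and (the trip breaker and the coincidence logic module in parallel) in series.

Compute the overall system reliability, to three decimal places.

Parallel (isolation relay and neutron-flux detector): 1 − (1 − 0.88700)(1 − 0.95700) = 0.99514
Parallel (trip breaker and coincidence logic module): 1 − (1 − 0.72700)(1 − 0.88300) = 0.96806
Series ([0.99514] and [0.96806]): 0.99514 × 0.96806 = 0.963

0.963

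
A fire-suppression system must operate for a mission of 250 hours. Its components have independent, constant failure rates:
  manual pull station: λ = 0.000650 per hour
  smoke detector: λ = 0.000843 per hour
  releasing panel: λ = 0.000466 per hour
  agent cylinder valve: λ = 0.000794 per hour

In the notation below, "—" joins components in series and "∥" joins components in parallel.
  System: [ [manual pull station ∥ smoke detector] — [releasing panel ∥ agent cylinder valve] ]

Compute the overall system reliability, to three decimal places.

R(manual pull station) = exp(−0.000650 × 250) = 0.85002
R(smoke detector) = exp(−0.000843 × 250) = 0.80998
R(releasing panel) = exp(−0.000466 × 250) = 0.89003
R(agent cylinder valve) = exp(−0.000794 × 250) = 0.81996
Parallel (manual pull station and smoke detector): 1 − (1 − 0.85002)(1 − 0.80998) = 0.97150
Parallel (releasing panel and agent cylinder valve): 1 − (1 − 0.89003)(1 − 0.81996) = 0.98020
Series ([0.97150] and [0.98020]): 0.97150 × 0.98020 = 0.952

0.952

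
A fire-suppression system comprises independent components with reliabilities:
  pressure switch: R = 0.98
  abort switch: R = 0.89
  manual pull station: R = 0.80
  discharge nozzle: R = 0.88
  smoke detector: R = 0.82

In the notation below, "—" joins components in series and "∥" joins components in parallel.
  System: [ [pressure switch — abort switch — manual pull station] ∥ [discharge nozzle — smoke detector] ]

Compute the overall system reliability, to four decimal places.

0.9159

Series (pressure switch, abort switch, and manual pull station): 0.980000 × 0.890000 × 0.800000 = 0.697760
Series (discharge nozzle and smoke detector): 0.880000 × 0.820000 = 0.721600
Parallel ([0.697760] and [0.721600]): 1 − (1 − 0.697760)(1 − 0.721600) = 0.9159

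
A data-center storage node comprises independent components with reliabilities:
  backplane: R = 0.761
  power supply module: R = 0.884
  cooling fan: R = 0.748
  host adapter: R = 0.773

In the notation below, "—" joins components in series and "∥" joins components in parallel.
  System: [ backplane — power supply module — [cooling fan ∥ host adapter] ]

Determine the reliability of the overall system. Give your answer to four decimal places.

Parallel (cooling fan and host adapter): 1 − (1 − 0.748000)(1 − 0.773000) = 0.942796
Series (backplane, power supply module, and [0.942796]): 0.761000 × 0.884000 × 0.942796 = 0.6342

0.6342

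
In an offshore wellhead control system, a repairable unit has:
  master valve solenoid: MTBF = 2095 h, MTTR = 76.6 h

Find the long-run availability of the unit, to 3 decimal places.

A(master valve solenoid) = MTBF/(MTBF+MTTR) = 2095/(2095+76.6) = 0.965

0.965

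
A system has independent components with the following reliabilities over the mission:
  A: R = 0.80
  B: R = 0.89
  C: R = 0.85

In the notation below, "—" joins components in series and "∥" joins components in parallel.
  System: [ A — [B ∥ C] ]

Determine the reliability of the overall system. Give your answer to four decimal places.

0.7868

Parallel (B and C): 1 − (1 − 0.890000)(1 − 0.850000) = 0.983500
Series (A and [0.983500]): 0.800000 × 0.983500 = 0.7868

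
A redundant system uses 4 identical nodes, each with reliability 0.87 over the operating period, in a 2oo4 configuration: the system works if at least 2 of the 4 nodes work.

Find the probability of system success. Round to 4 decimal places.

R = Σ_{i=2}^{4} C(4,i) p^i (1−p)^{4−i} with p = 0.87
C(4,2)·0.87^2·0.13^2 = 0.076750
C(4,3)·0.87^3·0.13^1 = 0.342422
C(4,4)·0.87^4·0.13^0 = 0.572898
Sum = 0.9921

0.9921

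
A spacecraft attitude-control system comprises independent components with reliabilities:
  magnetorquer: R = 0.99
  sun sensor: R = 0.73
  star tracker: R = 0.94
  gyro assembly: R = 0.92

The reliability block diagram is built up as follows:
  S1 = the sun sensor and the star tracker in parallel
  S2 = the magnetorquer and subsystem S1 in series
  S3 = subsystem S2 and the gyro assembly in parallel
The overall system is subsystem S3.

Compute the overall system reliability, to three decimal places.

0.998

Parallel (sun sensor and star tracker): 1 − (1 − 0.73000)(1 − 0.94000) = 0.98380
Series (magnetorquer and [0.98380]): 0.99000 × 0.98380 = 0.97396
Parallel ([0.97396] and gyro assembly): 1 − (1 − 0.97396)(1 − 0.92000) = 0.998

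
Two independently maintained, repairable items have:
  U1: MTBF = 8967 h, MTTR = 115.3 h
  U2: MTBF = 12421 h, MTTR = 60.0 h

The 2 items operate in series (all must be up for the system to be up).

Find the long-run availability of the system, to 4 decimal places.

0.9826

A(U1) = MTBF/(MTBF+MTTR) = 8967/(8967+115.3) = 0.987305
A(U2) = MTBF/(MTBF+MTTR) = 12421/(12421+60.0) = 0.995193
Series availability: 0.987305 × 0.995193 = 0.9826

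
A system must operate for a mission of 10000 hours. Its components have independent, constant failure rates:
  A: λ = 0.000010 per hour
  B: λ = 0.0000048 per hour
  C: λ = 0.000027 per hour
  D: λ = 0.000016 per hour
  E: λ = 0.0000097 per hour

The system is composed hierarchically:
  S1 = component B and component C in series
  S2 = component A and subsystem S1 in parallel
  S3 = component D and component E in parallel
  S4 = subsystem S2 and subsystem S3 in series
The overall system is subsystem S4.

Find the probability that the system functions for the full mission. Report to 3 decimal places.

0.961

R(A) = exp(−0.000010 × 10000) = 0.90484
R(B) = exp(−0.0000048 × 10000) = 0.95313
R(C) = exp(−0.000027 × 10000) = 0.76338
R(D) = exp(−0.000016 × 10000) = 0.85214
R(E) = exp(−0.0000097 × 10000) = 0.90756
Series (B and C): 0.95313 × 0.76338 = 0.72760
Parallel (A and [0.72760]): 1 − (1 − 0.90484)(1 − 0.72760) = 0.97408
Parallel (D and E): 1 − (1 − 0.85214)(1 − 0.90756) = 0.98633
Series ([0.97408] and [0.98633]): 0.97408 × 0.98633 = 0.961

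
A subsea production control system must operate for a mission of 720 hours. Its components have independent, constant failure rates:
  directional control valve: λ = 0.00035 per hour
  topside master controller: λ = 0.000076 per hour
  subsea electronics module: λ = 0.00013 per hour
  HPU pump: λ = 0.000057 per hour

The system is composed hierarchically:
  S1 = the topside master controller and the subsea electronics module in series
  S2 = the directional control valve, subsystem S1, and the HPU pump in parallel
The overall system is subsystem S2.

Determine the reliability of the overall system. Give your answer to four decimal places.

0.9988

R(directional control valve) = exp(−0.00035 × 720) = 0.777245
R(topside master controller) = exp(−0.000076 × 720) = 0.946750
R(subsea electronics module) = exp(−0.00013 × 720) = 0.910647
R(HPU pump) = exp(−0.000057 × 720) = 0.959791
Series (topside master controller and subsea electronics module): 0.946750 × 0.910647 = 0.862155
Parallel (directional control valve, [0.862155], and HPU pump): 1 − (1 − 0.777245)(1 − 0.862155)(1 − 0.959791) = 0.9988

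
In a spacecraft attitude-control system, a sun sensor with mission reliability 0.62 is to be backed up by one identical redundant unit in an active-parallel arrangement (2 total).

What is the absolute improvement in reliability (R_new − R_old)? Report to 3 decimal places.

R_before = 0.62
R_after = 1 − (1 − 0.62)^2 = 0.856
ΔR = 0.856 − 0.62 = 0.236

0.236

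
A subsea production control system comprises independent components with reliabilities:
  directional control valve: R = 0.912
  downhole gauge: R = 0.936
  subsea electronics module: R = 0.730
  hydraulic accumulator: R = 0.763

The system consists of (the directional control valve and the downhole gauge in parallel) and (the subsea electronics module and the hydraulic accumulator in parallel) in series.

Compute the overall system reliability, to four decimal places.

Parallel (directional control valve and downhole gauge): 1 − (1 − 0.912000)(1 − 0.936000) = 0.994368
Parallel (subsea electronics module and hydraulic accumulator): 1 − (1 − 0.730000)(1 − 0.763000) = 0.936010
Series ([0.994368] and [0.936010]): 0.994368 × 0.936010 = 0.9307

0.9307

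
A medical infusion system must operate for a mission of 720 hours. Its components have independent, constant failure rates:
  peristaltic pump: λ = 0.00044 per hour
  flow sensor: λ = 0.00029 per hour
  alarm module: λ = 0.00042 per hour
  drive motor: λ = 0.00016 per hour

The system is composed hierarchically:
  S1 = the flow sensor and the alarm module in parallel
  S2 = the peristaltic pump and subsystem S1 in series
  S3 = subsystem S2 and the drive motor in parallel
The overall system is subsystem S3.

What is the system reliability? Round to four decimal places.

R(peristaltic pump) = exp(−0.00044 × 720) = 0.728476
R(flow sensor) = exp(−0.00029 × 720) = 0.811558
R(alarm module) = exp(−0.00042 × 720) = 0.739042
R(drive motor) = exp(−0.00016 × 720) = 0.891188
Parallel (flow sensor and alarm module): 1 − (1 − 0.811558)(1 − 0.739042) = 0.950825
Series (peristaltic pump and [0.950825]): 0.728476 × 0.950825 = 0.692653
Parallel ([0.692653] and drive motor): 1 − (1 − 0.692653)(1 − 0.891188) = 0.9666

0.9666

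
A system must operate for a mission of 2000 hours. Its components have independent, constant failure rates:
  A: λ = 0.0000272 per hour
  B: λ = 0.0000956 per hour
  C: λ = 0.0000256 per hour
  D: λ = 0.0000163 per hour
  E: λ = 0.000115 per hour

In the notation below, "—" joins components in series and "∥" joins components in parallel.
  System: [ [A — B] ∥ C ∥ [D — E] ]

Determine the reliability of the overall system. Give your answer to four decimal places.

R(A) = exp(−0.0000272 × 2000) = 0.947053
R(B) = exp(−0.0000956 × 2000) = 0.825967
R(C) = exp(−0.0000256 × 2000) = 0.950089
R(D) = exp(−0.0000163 × 2000) = 0.967926
R(E) = exp(−0.000115 × 2000) = 0.794534
Series (A and B): 0.947053 × 0.825967 = 0.782235
Series (D and E): 0.967926 × 0.794534 = 0.769050
Parallel ([0.782235], C, and [0.769050]): 1 − (1 − 0.782235)(1 − 0.950089)(1 − 0.769050) = 0.9975

0.9975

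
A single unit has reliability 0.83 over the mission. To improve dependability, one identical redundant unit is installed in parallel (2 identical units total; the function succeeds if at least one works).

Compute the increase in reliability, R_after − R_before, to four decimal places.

0.1411

R_before = 0.83
R_after = 1 − (1 − 0.83)^2 = 0.9711
ΔR = 0.9711 − 0.83 = 0.1411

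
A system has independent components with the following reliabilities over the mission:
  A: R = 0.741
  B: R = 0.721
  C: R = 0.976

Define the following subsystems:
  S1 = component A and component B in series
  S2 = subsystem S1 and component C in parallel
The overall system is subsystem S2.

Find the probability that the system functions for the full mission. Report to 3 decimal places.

0.989

Series (A and B): 0.74100 × 0.72100 = 0.53426
Parallel ([0.53426] and C): 1 − (1 − 0.53426)(1 − 0.97600) = 0.989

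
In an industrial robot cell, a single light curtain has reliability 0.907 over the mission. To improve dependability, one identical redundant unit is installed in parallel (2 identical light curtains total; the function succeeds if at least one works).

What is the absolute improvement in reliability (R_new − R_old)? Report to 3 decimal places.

R_before = 0.907
R_after = 1 − (1 − 0.907)^2 = 0.991
ΔR = 0.991 − 0.907 = 0.084

0.084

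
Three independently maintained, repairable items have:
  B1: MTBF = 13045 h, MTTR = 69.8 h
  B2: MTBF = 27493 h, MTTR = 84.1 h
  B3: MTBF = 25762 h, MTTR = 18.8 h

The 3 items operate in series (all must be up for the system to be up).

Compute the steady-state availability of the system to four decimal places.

0.9909

A(B1) = MTBF/(MTBF+MTTR) = 13045/(13045+69.8) = 0.994678
A(B2) = MTBF/(MTBF+MTTR) = 27493/(27493+84.1) = 0.996950
A(B3) = MTBF/(MTBF+MTTR) = 25762/(25762+18.8) = 0.999271
Series availability: 0.994678 × 0.996950 × 0.999271 = 0.9909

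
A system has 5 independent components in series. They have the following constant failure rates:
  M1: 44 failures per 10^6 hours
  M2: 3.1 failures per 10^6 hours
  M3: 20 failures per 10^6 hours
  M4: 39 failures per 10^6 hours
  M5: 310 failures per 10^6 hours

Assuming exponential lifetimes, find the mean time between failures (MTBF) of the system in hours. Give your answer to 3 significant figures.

2400

Series of exponential components: λ_sys = Σ λ_i
λ_sys = 0.000044 + 0.0000031 + 0.000020 + 0.000039 + 0.00031 = 4.1610e-04 /h
MTBF = 1 / λ_sys = 2400 h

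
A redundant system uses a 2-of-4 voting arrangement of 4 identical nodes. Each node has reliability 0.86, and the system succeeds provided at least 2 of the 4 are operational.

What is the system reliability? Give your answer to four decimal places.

0.9902

R = Σ_{i=2}^{4} C(4,i) p^i (1−p)^{4−i} with p = 0.86
C(4,2)·0.86^2·0.14^2 = 0.086977
C(4,3)·0.86^3·0.14^1 = 0.356191
C(4,4)·0.86^4·0.14^0 = 0.547008
Sum = 0.9902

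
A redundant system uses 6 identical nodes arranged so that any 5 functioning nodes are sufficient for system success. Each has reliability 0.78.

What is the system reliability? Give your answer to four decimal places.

R = Σ_{i=5}^{6} C(6,i) p^i (1−p)^{6−i} with p = 0.78
C(6,5)·0.78^5·0.22^1 = 0.381107
C(6,6)·0.78^6·0.22^0 = 0.225200
Sum = 0.6063

0.6063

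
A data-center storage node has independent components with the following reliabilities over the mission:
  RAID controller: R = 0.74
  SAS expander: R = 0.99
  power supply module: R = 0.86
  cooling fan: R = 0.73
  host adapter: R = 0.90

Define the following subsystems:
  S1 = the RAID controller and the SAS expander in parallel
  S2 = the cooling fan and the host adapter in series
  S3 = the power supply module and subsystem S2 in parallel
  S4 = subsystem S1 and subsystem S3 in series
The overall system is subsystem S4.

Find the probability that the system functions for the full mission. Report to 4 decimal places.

Parallel (RAID controller and SAS expander): 1 − (1 − 0.740000)(1 − 0.990000) = 0.997400
Series (cooling fan and host adapter): 0.730000 × 0.900000 = 0.657000
Parallel (power supply module and [0.657000]): 1 − (1 − 0.860000)(1 − 0.657000) = 0.951980
Series ([0.997400] and [0.951980]): 0.997400 × 0.951980 = 0.9495

0.9495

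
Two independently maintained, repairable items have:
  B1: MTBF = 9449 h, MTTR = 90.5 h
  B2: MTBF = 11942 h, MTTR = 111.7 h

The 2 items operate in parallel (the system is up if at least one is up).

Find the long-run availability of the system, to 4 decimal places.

A(B1) = MTBF/(MTBF+MTTR) = 9449/(9449+90.5) = 0.990513
A(B2) = MTBF/(MTBF+MTTR) = 11942/(11942+111.7) = 0.990733
Parallel availability: 1 − (1 − 0.990513)(1 − 0.990733) = 0.9999

0.9999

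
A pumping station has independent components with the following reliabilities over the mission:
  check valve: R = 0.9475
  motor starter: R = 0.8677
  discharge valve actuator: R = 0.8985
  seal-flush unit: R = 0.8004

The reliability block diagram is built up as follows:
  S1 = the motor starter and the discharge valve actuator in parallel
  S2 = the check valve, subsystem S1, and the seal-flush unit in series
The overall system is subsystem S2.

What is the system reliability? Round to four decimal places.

Parallel (motor starter and discharge valve actuator): 1 − (1 − 0.867700)(1 − 0.898500) = 0.986572
Series (check valve, [0.986572], and seal-flush unit): 0.947500 × 0.986572 × 0.800400 = 0.7482

0.7482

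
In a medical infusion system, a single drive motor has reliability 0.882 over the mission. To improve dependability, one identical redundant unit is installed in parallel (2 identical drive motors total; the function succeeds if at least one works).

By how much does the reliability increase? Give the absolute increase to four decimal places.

0.1041

R_before = 0.882
R_after = 1 − (1 − 0.882)^2 = 0.9861
ΔR = 0.9861 − 0.882 = 0.1041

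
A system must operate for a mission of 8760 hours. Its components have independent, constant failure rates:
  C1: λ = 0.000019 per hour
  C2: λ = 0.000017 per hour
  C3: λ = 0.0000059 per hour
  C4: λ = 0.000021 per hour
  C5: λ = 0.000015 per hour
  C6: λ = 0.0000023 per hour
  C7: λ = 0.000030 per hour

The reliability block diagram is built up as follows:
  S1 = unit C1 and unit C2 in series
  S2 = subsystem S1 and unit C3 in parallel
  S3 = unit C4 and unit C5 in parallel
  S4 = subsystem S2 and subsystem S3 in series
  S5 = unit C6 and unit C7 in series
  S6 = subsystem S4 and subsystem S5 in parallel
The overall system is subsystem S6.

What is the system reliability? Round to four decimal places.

0.9916

R(C1) = exp(−0.000019 × 8760) = 0.846674
R(C2) = exp(−0.000017 × 8760) = 0.861638
R(C3) = exp(−0.0000059 × 8760) = 0.949629
R(C4) = exp(−0.000021 × 8760) = 0.831969
R(C5) = exp(−0.000015 × 8760) = 0.876867
R(C6) = exp(−0.0000023 × 8760) = 0.980054
R(C7) = exp(−0.000030 × 8760) = 0.768896
Series (C1 and C2): 0.846674 × 0.861638 = 0.729526
Parallel ([0.729526] and C3): 1 − (1 − 0.729526)(1 − 0.949629) = 0.986376
Parallel (C4 and C5): 1 − (1 − 0.831969)(1 − 0.876867) = 0.979310
Series ([0.986376] and [0.979310]): 0.986376 × 0.979310 = 0.965968
Series (C6 and C7): 0.980054 × 0.768896 = 0.753560
Parallel ([0.965968] and [0.753560]): 1 − (1 − 0.965968)(1 − 0.753560) = 0.9916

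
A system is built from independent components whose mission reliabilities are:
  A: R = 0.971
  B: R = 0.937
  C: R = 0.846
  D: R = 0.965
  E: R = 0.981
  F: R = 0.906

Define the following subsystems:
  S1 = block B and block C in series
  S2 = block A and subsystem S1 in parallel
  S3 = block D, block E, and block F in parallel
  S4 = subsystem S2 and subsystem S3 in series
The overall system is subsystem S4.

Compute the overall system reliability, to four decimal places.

Series (B and C): 0.937000 × 0.846000 = 0.792702
Parallel (A and [0.792702]): 1 − (1 − 0.971000)(1 − 0.792702) = 0.993988
Parallel (D, E, and F): 1 − (1 − 0.965000)(1 − 0.981000)(1 − 0.906000) = 0.999937
Series ([0.993988] and [0.999937]): 0.993988 × 0.999937 = 0.9939

0.9939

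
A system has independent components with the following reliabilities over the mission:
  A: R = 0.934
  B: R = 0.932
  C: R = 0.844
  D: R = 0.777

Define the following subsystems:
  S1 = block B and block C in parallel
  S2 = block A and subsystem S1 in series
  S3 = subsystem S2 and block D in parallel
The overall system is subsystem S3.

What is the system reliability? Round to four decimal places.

Parallel (B and C): 1 − (1 − 0.932000)(1 − 0.844000) = 0.989392
Series (A and [0.989392]): 0.934000 × 0.989392 = 0.924092
Parallel ([0.924092] and D): 1 − (1 − 0.924092)(1 − 0.777000) = 0.9831

0.9831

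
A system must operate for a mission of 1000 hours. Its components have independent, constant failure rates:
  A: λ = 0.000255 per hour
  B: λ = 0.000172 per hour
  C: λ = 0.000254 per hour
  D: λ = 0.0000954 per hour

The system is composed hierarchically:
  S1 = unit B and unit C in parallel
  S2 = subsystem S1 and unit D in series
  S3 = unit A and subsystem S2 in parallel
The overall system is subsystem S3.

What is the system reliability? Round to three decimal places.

R(A) = exp(−0.000255 × 1000) = 0.77492
R(B) = exp(−0.000172 × 1000) = 0.84198
R(C) = exp(−0.000254 × 1000) = 0.77569
R(D) = exp(−0.0000954 × 1000) = 0.90901
Parallel (B and C): 1 − (1 − 0.84198)(1 − 0.77569) = 0.96455
Series ([0.96455] and D): 0.96455 × 0.90901 = 0.87679
Parallel (A and [0.87679]): 1 − (1 − 0.77492)(1 − 0.87679) = 0.972

0.972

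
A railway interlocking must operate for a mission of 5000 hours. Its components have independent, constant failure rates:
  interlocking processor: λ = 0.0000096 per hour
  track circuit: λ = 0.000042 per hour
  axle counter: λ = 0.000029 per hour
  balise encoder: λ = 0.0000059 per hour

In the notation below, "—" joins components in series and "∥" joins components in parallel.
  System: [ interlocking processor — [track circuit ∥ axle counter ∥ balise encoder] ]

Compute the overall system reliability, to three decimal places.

0.952

R(interlocking processor) = exp(−0.0000096 × 5000) = 0.95313
R(track circuit) = exp(−0.000042 × 5000) = 0.81058
R(axle counter) = exp(−0.000029 × 5000) = 0.86502
R(balise encoder) = exp(−0.0000059 × 5000) = 0.97093
Parallel (track circuit, axle counter, and balise encoder): 1 − (1 − 0.81058)(1 − 0.86502)(1 − 0.97093) = 0.99926
Series (interlocking processor and [0.99926]): 0.95313 × 0.99926 = 0.952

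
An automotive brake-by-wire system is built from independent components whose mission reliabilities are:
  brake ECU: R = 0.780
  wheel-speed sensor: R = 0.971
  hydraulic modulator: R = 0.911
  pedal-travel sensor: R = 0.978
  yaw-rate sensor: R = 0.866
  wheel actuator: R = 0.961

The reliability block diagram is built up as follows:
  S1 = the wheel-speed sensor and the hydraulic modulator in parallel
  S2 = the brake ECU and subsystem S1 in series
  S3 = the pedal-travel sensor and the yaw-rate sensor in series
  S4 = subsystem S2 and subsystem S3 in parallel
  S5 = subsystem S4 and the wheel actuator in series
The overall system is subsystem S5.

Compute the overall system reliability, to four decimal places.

Parallel (wheel-speed sensor and hydraulic modulator): 1 − (1 − 0.971000)(1 − 0.911000) = 0.997419
Series (brake ECU and [0.997419]): 0.780000 × 0.997419 = 0.777987
Series (pedal-travel sensor and yaw-rate sensor): 0.978000 × 0.866000 = 0.846948
Parallel ([0.777987] and [0.846948]): 1 − (1 − 0.777987)(1 − 0.846948) = 0.966020
Series ([0.966020] and wheel actuator): 0.966020 × 0.961000 = 0.9283

0.9283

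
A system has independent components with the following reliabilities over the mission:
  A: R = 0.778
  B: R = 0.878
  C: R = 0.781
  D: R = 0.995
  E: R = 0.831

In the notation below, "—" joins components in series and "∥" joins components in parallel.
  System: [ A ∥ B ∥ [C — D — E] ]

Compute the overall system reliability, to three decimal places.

Series (C, D, and E): 0.78100 × 0.99500 × 0.83100 = 0.64577
Parallel (A, B, and [0.64577]): 1 − (1 − 0.77800)(1 − 0.87800)(1 − 0.64577) = 0.990

0.990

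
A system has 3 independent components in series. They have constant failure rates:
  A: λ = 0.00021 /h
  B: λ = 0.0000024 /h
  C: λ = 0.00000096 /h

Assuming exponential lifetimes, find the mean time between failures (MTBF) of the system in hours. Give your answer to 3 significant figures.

Series of exponential components: λ_sys = Σ λ_i
λ_sys = 0.00021 + 0.0000024 + 0.00000096 = 2.1336e-04 /h
MTBF = 1 / λ_sys = 4690 h

4690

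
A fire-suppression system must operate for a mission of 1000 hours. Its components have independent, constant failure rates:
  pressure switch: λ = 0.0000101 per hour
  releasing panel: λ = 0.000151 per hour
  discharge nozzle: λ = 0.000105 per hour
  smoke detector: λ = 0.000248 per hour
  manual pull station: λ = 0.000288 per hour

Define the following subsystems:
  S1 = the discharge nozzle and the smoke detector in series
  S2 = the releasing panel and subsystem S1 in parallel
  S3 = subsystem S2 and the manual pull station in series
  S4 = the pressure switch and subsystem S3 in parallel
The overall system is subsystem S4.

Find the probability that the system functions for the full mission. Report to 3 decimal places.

R(pressure switch) = exp(−0.0000101 × 1000) = 0.98995
R(releasing panel) = exp(−0.000151 × 1000) = 0.85985
R(discharge nozzle) = exp(−0.000105 × 1000) = 0.90032
R(smoke detector) = exp(−0.000248 × 1000) = 0.78036
R(manual pull station) = exp(−0.000288 × 1000) = 0.74976
Series (discharge nozzle and smoke detector): 0.90032 × 0.78036 = 0.70257
Parallel (releasing panel and [0.70257]): 1 − (1 − 0.85985)(1 − 0.70257) = 0.95832
Series ([0.95832] and manual pull station): 0.95832 × 0.74976 = 0.71851
Parallel (pressure switch and [0.71851]): 1 − (1 − 0.98995)(1 − 0.71851) = 0.997

0.997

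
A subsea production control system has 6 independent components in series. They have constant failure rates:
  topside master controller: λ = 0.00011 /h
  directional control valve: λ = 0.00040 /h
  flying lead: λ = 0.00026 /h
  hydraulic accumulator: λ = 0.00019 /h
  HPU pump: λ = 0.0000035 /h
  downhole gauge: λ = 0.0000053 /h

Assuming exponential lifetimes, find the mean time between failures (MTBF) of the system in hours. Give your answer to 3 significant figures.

Series of exponential components: λ_sys = Σ λ_i
λ_sys = 0.00011 + 0.00040 + 0.00026 + 0.00019 + 0.0000035 + 0.0000053 = 9.6880e-04 /h
MTBF = 1 / λ_sys = 1030 h

1030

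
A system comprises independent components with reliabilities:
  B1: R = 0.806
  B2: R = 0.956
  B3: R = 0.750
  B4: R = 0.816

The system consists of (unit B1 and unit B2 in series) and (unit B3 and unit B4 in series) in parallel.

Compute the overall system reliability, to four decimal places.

0.9110

Series (B1 and B2): 0.806000 × 0.956000 = 0.770536
Series (B3 and B4): 0.750000 × 0.816000 = 0.612000
Parallel ([0.770536] and [0.612000]): 1 − (1 − 0.770536)(1 − 0.612000) = 0.9110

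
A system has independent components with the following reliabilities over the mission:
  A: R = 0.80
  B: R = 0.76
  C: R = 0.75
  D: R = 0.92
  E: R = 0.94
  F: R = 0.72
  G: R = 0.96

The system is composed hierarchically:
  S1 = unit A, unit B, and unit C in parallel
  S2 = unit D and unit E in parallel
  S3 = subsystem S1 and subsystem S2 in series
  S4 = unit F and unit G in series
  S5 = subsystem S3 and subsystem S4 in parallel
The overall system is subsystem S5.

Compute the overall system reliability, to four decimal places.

0.9948

Parallel (A, B, and C): 1 − (1 − 0.800000)(1 − 0.760000)(1 − 0.750000) = 0.988000
Parallel (D and E): 1 − (1 − 0.920000)(1 − 0.940000) = 0.995200
Series ([0.988000] and [0.995200]): 0.988000 × 0.995200 = 0.983258
Series (F and G): 0.720000 × 0.960000 = 0.691200
Parallel ([0.983258] and [0.691200]): 1 − (1 − 0.983258)(1 − 0.691200) = 0.9948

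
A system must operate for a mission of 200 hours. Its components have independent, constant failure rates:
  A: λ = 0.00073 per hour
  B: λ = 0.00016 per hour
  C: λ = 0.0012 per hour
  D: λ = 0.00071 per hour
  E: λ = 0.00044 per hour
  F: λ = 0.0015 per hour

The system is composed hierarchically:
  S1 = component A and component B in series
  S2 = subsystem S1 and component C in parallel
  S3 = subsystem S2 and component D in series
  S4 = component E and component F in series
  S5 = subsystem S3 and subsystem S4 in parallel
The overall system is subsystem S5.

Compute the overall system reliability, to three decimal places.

R(A) = exp(−0.00073 × 200) = 0.86416
R(B) = exp(−0.00016 × 200) = 0.96851
R(C) = exp(−0.0012 × 200) = 0.78663
R(D) = exp(−0.00071 × 200) = 0.86762
R(E) = exp(−0.00044 × 200) = 0.91576
R(F) = exp(−0.0015 × 200) = 0.74082
Series (A and B): 0.86416 × 0.96851 = 0.83695
Parallel ([0.83695] and C): 1 − (1 − 0.83695)(1 − 0.78663) = 0.96521
Series ([0.96521] and D): 0.96521 × 0.86762 = 0.83744
Series (E and F): 0.91576 × 0.74082 = 0.67841
Parallel ([0.83744] and [0.67841]): 1 − (1 − 0.83744)(1 − 0.67841) = 0.948

0.948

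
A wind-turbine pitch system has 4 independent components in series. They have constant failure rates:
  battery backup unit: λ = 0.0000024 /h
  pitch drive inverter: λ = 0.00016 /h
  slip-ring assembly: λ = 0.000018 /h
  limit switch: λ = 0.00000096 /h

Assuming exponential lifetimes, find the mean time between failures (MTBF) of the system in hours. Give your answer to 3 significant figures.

5510

Series of exponential components: λ_sys = Σ λ_i
λ_sys = 0.0000024 + 0.00016 + 0.000018 + 0.00000096 = 1.8136e-04 /h
MTBF = 1 / λ_sys = 5510 h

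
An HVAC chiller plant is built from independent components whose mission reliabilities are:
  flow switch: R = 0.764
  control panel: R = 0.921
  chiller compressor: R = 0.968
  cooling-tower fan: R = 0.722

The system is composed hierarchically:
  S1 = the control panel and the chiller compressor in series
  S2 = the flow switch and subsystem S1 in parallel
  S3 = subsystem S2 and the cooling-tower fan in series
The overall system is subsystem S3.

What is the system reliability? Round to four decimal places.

0.7035

Series (control panel and chiller compressor): 0.921000 × 0.968000 = 0.891528
Parallel (flow switch and [0.891528]): 1 − (1 − 0.764000)(1 − 0.891528) = 0.974401
Series ([0.974401] and cooling-tower fan): 0.974401 × 0.722000 = 0.7035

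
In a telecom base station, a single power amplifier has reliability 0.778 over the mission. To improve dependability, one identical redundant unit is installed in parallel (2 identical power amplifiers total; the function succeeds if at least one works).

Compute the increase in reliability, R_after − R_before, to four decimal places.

R_before = 0.778
R_after = 1 − (1 − 0.778)^2 = 0.9507
ΔR = 0.9507 − 0.778 = 0.1727

0.1727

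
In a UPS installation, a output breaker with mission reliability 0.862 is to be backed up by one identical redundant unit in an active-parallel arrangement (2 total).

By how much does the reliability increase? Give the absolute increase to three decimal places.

0.119

R_before = 0.862
R_after = 1 − (1 − 0.862)^2 = 0.981
ΔR = 0.981 − 0.862 = 0.119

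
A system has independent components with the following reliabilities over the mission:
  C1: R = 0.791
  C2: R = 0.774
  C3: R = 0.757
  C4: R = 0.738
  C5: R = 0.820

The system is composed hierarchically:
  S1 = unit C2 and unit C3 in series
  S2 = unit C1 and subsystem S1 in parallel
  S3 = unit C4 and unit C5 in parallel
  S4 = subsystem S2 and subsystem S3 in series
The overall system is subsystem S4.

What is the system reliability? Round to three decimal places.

0.870

Series (C2 and C3): 0.77400 × 0.75700 = 0.58592
Parallel (C1 and [0.58592]): 1 − (1 − 0.79100)(1 − 0.58592) = 0.91346
Parallel (C4 and C5): 1 − (1 − 0.73800)(1 − 0.82000) = 0.95284
Series ([0.91346] and [0.95284]): 0.91346 × 0.95284 = 0.870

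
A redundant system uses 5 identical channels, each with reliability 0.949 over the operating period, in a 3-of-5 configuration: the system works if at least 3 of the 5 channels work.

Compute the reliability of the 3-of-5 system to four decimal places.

R = Σ_{i=3}^{5} C(5,i) p^i (1−p)^{5−i} with p = 0.949
C(5,3)·0.949^3·0.051^2 = 0.022230
C(5,4)·0.949^4·0.051^1 = 0.206826
C(5,5)·0.949^5·0.051^0 = 0.769717
Sum = 0.9988

0.9988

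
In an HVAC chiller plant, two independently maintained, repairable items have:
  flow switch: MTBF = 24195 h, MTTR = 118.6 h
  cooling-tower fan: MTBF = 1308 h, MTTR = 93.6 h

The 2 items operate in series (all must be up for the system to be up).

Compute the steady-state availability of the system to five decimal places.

0.92867

A(flow switch) = MTBF/(MTBF+MTTR) = 24195/(24195+118.6) = 0.995122
A(cooling-tower fan) = MTBF/(MTBF+MTTR) = 1308/(1308+93.6) = 0.933219
Series availability: 0.995122 × 0.933219 = 0.92867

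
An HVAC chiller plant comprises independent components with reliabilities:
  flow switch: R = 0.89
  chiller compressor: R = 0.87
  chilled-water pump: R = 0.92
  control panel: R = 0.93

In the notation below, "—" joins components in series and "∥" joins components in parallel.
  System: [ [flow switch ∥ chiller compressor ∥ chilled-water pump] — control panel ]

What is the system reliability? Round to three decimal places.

0.929

Parallel (flow switch, chiller compressor, and chilled-water pump): 1 − (1 − 0.89000)(1 − 0.87000)(1 − 0.92000) = 0.99886
Series ([0.99886] and control panel): 0.99886 × 0.93000 = 0.929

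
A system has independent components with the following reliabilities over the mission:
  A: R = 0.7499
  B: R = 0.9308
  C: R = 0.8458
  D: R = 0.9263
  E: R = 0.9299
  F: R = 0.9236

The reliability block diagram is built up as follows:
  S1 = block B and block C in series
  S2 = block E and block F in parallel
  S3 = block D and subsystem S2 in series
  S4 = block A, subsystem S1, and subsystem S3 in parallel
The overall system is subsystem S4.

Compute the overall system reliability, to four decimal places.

0.9958

Series (B and C): 0.930800 × 0.845800 = 0.787271
Parallel (E and F): 1 − (1 − 0.929900)(1 − 0.923600) = 0.994644
Series (D and [0.994644]): 0.926300 × 0.994644 = 0.921339
Parallel (A, [0.787271], and [0.921339]): 1 − (1 − 0.749900)(1 − 0.787271)(1 − 0.921339) = 0.9958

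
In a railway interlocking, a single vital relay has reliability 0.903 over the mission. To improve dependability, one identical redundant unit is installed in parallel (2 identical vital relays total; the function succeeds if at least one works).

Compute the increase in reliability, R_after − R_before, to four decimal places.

0.0876

R_before = 0.903
R_after = 1 − (1 − 0.903)^2 = 0.9906
ΔR = 0.9906 − 0.903 = 0.0876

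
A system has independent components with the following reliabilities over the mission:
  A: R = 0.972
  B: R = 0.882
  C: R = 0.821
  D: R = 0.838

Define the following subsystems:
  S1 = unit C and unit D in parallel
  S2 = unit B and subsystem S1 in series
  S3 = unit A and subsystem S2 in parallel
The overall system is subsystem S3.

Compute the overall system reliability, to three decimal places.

Parallel (C and D): 1 − (1 − 0.82100)(1 − 0.83800) = 0.97100
Series (B and [0.97100]): 0.88200 × 0.97100 = 0.85642
Parallel (A and [0.85642]): 1 − (1 − 0.97200)(1 − 0.85642) = 0.996

0.996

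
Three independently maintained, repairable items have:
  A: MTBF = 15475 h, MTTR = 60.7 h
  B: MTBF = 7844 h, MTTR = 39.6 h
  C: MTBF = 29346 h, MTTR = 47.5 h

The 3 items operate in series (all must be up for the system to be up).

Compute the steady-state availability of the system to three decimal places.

A(A) = MTBF/(MTBF+MTTR) = 15475/(15475+60.7) = 0.996093
A(B) = MTBF/(MTBF+MTTR) = 7844/(7844+39.6) = 0.994977
A(C) = MTBF/(MTBF+MTTR) = 29346/(29346+47.5) = 0.998384
Series availability: 0.996093 × 0.994977 × 0.998384 = 0.989

0.989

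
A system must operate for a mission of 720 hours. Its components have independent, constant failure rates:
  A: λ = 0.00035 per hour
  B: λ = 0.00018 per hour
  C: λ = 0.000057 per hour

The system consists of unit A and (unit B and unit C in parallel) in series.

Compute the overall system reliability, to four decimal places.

R(A) = exp(−0.00035 × 720) = 0.777245
R(B) = exp(−0.00018 × 720) = 0.878447
R(C) = exp(−0.000057 × 720) = 0.959791
Parallel (B and C): 1 − (1 − 0.878447)(1 − 0.959791) = 0.995112
Series (A and [0.995112]): 0.777245 × 0.995112 = 0.7734

0.7734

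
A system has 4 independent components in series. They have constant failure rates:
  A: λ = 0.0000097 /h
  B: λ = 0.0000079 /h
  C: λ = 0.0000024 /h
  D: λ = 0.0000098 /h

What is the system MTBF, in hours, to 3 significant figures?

Series of exponential components: λ_sys = Σ λ_i
λ_sys = 0.0000097 + 0.0000079 + 0.0000024 + 0.0000098 = 2.9800e-05 /h
MTBF = 1 / λ_sys = 33600 h

33600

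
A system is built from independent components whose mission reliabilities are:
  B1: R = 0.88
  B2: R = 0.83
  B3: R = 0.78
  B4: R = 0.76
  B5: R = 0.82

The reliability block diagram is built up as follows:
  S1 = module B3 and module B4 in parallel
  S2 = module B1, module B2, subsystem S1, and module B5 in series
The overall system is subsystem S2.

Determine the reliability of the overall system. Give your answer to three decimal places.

0.567

Parallel (B3 and B4): 1 − (1 − 0.78000)(1 − 0.76000) = 0.94720
Series (B1, B2, [0.94720], and B5): 0.88000 × 0.83000 × 0.94720 × 0.82000 = 0.567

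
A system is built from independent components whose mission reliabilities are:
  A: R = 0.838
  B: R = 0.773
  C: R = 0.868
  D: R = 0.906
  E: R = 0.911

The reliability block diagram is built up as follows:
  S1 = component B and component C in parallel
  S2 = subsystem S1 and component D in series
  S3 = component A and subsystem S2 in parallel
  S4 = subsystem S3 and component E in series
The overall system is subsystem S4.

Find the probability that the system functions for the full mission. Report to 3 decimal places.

0.893

Parallel (B and C): 1 − (1 − 0.77300)(1 − 0.86800) = 0.97004
Series ([0.97004] and D): 0.97004 × 0.90600 = 0.87886
Parallel (A and [0.87886]): 1 − (1 − 0.83800)(1 − 0.87886) = 0.98038
Series ([0.98038] and E): 0.98038 × 0.91100 = 0.893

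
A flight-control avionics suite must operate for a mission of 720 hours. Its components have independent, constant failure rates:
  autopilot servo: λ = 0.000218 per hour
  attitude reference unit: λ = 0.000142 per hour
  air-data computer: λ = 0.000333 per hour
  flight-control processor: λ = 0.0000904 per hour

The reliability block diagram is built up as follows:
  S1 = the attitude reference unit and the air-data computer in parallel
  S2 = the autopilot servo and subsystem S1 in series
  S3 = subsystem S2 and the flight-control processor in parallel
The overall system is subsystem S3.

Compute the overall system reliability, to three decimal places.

R(autopilot servo) = exp(−0.000218 × 720) = 0.85474
R(attitude reference unit) = exp(−0.000142 × 720) = 0.90281
R(air-data computer) = exp(−0.000333 × 720) = 0.78682
R(flight-control processor) = exp(−0.0000904 × 720) = 0.93699
Parallel (attitude reference unit and air-data computer): 1 − (1 − 0.90281)(1 − 0.78682) = 0.97928
Series (autopilot servo and [0.97928]): 0.85474 × 0.97928 = 0.83703
Parallel ([0.83703] and flight-control processor): 1 − (1 − 0.83703)(1 − 0.93699) = 0.990

0.990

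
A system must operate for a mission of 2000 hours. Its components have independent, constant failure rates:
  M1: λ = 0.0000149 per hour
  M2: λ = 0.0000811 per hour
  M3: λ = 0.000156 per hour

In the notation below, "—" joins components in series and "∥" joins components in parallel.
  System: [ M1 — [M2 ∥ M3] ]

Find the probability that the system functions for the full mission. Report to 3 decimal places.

0.932

R(M1) = exp(−0.0000149 × 2000) = 0.97064
R(M2) = exp(−0.0000811 × 2000) = 0.85027
R(M3) = exp(−0.000156 × 2000) = 0.73198
Parallel (M2 and M3): 1 − (1 − 0.85027)(1 − 0.73198) = 0.95987
Series (M1 and [0.95987]): 0.97064 × 0.95987 = 0.932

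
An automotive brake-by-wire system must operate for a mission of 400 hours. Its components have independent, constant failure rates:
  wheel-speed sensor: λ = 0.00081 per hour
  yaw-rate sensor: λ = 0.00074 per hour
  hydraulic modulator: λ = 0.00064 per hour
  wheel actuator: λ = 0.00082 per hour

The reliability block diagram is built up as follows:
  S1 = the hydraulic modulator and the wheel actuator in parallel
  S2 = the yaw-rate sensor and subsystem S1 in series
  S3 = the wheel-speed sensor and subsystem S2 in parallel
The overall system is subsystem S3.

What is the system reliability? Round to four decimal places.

0.9161

R(wheel-speed sensor) = exp(−0.00081 × 400) = 0.723250
R(yaw-rate sensor) = exp(−0.00074 × 400) = 0.743787
R(hydraulic modulator) = exp(−0.00064 × 400) = 0.774142
R(wheel actuator) = exp(−0.00082 × 400) = 0.720363
Parallel (hydraulic modulator and wheel actuator): 1 − (1 − 0.774142)(1 − 0.720363) = 0.936842
Series (yaw-rate sensor and [0.936842]): 0.743787 × 0.936842 = 0.696811
Parallel (wheel-speed sensor and [0.696811]): 1 − (1 − 0.723250)(1 − 0.696811) = 0.9161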